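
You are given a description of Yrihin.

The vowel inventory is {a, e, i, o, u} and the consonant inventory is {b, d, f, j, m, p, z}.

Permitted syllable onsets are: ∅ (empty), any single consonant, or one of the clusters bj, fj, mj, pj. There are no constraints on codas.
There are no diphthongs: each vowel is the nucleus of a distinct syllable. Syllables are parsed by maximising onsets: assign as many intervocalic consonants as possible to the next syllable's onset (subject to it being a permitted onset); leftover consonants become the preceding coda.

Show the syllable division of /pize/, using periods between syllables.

The vowels are i, e — 2 nuclei, so 2 syllables.
V1 /i/ – V2 /e/: just /z/ — single C goes to the following onset.

pi.ze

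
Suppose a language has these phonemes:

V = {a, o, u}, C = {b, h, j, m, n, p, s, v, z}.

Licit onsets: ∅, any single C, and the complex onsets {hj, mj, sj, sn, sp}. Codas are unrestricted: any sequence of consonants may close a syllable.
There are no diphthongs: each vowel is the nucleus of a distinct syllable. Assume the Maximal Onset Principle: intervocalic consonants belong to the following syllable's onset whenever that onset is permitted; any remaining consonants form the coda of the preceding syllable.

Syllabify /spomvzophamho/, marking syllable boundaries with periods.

Vowels present: o, o, a, o; each is a nucleus, giving 4 syllables.
V1 /o/ – V2 /o/: cluster /mvz/ — the longest permitted-onset suffix is /z/; onset = /z/, preceding coda = /mv/.
V2 /o/ – V3 /a/: /ph/ — longest licit onset from the right is /h/, leaving /p/ as coda.
V3 /a/ – V4 /o/: /mh/; trying suffixes from longest down, /h/ is the first permitted one, so coda /m/ | onset /h/.

spomv.zop.ham.ho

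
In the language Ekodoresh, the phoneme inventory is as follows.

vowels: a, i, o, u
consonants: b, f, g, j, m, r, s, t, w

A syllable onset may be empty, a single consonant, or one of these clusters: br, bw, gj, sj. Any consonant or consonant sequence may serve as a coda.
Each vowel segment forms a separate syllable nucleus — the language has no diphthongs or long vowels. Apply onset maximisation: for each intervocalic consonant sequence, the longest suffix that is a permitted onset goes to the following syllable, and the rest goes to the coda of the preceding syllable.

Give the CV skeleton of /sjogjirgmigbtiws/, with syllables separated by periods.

CCV.CCVCC.CVCC.CVCC

Vowels present: o, i, i, i; each is a nucleus, giving 4 syllables.
Between /o/ (V1) and /i/ (V2): /gj/ — entire cluster is a permitted onset → onset /gj/, coda ∅.
Between /i/ (V2) and /i/ (V3): cluster /rgm/ — the longest permitted-onset suffix is /m/; onset = /m/, preceding coda = /rg/.
Between /i/ (V3) and /i/ (V4): cluster /gbt/ — the longest permitted-onset suffix is /t/; onset = /t/, preceding coda = /gb/.
Result: sjo.gjirg.migb.tiws.
Mapping each syllable to C/V: /sjo/ → CCV, /gjirg/ → CCVCC, /migb/ → CVCC, /tiws/ → CVCC.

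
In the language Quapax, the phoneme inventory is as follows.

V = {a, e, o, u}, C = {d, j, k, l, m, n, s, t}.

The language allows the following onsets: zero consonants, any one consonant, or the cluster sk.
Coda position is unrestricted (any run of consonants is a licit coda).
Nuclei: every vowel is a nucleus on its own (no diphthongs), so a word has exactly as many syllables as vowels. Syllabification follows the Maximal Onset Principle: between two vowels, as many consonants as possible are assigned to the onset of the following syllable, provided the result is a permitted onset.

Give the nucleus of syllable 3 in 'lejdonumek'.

Vowels present: e, o, u, e; each is a nucleus, giving 4 syllables.
The third nucleus (vowel 3 from the left) is /u/.

u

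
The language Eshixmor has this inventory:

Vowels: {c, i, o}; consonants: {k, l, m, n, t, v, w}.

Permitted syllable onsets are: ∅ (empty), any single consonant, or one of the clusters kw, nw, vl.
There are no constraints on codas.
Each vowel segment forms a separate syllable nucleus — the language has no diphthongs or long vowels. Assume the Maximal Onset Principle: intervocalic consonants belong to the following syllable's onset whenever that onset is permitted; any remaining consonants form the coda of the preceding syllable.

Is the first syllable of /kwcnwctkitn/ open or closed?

Nuclei (vowels): c, c, i → 3 syllables.
Between /c/ (V1) and /c/ (V2): cluster /nw/ — /nw/ is itself a permitted onset, so the whole cluster goes right; preceding coda = ∅.
Between /c/ (V2) and /i/ (V3): /tk/ splits as /t/ + /k/ (/k/ is the longest suffix that is a licit onset).
Result: kwc.nwct.kitn.
Syllable 1 is /kwc/; it ends in its nucleus with no coda, so it is open.

open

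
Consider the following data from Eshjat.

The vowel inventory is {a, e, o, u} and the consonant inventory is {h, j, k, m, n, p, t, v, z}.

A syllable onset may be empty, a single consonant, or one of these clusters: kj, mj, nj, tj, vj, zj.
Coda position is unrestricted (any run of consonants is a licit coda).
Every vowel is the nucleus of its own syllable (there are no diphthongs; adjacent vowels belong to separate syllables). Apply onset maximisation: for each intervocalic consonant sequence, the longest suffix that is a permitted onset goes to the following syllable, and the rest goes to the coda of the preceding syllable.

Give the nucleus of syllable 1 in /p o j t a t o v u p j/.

o

The vowels are o, a, o, u — 4 nuclei, so 4 syllables.
The first nucleus (vowel 1 from the left) is /o/.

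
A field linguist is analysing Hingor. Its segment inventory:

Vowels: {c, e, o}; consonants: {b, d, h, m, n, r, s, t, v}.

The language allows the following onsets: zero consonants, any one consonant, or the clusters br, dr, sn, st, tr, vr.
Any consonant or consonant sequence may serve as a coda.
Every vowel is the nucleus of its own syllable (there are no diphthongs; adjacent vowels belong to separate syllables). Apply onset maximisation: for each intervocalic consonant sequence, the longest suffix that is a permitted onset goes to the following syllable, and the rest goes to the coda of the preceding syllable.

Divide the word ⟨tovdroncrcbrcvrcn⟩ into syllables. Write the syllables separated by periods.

tov.dro.nc.rc.brc.vrcn

Vowels present: o, o, c, c, c, c; each is a nucleus, giving 6 syllables.
V1 /o/ – V2 /o/: /vdr/; trying suffixes from longest down, /dr/ is the first permitted one, so coda /v/ | onset /dr/.
V2 /o/ – V3 /c/: /n/ → onset of the next syllable (single consonants are always licit onsets).
V3 /c/ – V4 /c/: /r/ is a single consonant, so it becomes the next onset.
V4 /c/ – V5 /c/: /br/ — entire cluster is a permitted onset → onset /br/, coda ∅.
V5 /c/ – V6 /c/: /vr/ is a licit onset in full, so it all attaches to the next syllable.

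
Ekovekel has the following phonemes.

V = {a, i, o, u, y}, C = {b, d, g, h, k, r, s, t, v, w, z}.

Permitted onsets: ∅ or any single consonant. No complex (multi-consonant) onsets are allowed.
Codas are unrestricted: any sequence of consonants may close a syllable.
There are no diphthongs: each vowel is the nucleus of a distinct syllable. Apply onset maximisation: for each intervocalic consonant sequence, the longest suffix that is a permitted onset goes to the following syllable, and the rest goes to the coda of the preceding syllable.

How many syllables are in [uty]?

2

The vowels are u, y — 2 nuclei, so 2 syllables.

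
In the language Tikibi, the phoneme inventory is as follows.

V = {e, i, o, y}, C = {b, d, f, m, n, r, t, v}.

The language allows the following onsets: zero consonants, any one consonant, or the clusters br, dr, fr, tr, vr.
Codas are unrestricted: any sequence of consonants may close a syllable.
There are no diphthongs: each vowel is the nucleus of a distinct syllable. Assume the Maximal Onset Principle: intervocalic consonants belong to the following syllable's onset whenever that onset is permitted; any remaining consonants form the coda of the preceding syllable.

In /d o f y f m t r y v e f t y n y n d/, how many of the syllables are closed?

Nuclei (vowels): o, y, y, e, y, y → 6 syllables.
Between /o/ (V1) and /y/ (V2): just /f/ — single C goes to the following onset.
Between /y/ (V2) and /y/ (V3): /fmtr/ — longest licit onset from the right is /tr/, leaving /fm/ as coda.
Between /y/ (V3) and /e/ (V4): /v/ is a single consonant, so it becomes the next onset.
Between /e/ (V4) and /y/ (V5): /ft/ — longest licit onset from the right is /t/, leaving /f/ as coda.
Between /y/ (V5) and /y/ (V6): /n/ → onset of the next syllable (single consonants are always licit onsets).
So the parse is do.fyfm.try.vef.ty.nynd.
Classifying each syllable: /do/ (open), /fyfm/ (closed), /try/ (open), /vef/ (closed), /ty/ (open), /nynd/ (closed).
Closed syllables: 3.

3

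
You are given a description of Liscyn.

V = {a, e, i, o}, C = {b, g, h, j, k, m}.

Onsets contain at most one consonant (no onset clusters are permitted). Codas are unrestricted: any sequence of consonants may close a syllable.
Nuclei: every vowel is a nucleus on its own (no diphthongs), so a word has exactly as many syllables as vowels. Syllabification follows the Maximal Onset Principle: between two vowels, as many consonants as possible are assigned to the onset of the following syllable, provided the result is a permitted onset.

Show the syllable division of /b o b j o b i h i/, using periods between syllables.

The vowels are o, o, i, i — 4 nuclei, so 4 syllables.
/o…o/ gap (V1→V2): cluster /bj/ — the longest permitted-onset suffix is /j/; onset = /j/, preceding coda = /b/.
/o…i/ gap (V2→V3): /b/ is a single consonant, so it becomes the next onset.
/i…i/ gap (V3→V4): /h/ → onset of the next syllable (single consonants are always licit onsets).

bob.jo.bi.hi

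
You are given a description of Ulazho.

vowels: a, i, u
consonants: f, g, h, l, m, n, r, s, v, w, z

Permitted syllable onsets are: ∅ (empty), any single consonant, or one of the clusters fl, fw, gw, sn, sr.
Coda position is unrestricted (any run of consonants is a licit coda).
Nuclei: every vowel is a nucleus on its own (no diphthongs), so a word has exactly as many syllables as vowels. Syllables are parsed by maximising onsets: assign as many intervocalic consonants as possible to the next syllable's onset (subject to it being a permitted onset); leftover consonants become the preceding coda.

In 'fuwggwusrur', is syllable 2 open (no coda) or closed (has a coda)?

The vowels are u, u, u — 3 nuclei, so 3 syllables.
Between /u/ (V1) and /u/ (V2): /wggw/; trying suffixes from longest down, /gw/ is the first permitted one, so coda /wg/ | onset /gw/.
Between /u/ (V2) and /u/ (V3): /sr/ — entire cluster is a permitted onset → onset /sr/, coda ∅.
Syllabification: fuwg.gwu.srur.
Syllable 2 is /gwu/; it ends in its nucleus with no coda, so it is open.

open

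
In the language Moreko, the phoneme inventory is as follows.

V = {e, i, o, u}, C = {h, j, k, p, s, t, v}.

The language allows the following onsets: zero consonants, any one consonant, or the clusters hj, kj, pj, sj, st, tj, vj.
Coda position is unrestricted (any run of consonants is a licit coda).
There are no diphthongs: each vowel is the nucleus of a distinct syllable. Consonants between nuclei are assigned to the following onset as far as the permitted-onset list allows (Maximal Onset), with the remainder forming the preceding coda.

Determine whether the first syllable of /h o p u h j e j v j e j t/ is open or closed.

Nuclei (vowels): o, u, e, e → 4 syllables.
/o…u/ gap (V1→V2): /p/ is a single consonant, so it becomes the next onset.
/u…e/ gap (V2→V3): /hj/ — entire cluster is a permitted onset → onset /hj/, coda ∅.
/e…e/ gap (V3→V4): /jvj/ splits as /j/ + /vj/ (/vj/ is the longest suffix that is a licit onset).
Putting it together: ho.pu.hjej.vjejt.
Syllable 1 is /ho/; it ends in its nucleus with no coda, so it is open.

open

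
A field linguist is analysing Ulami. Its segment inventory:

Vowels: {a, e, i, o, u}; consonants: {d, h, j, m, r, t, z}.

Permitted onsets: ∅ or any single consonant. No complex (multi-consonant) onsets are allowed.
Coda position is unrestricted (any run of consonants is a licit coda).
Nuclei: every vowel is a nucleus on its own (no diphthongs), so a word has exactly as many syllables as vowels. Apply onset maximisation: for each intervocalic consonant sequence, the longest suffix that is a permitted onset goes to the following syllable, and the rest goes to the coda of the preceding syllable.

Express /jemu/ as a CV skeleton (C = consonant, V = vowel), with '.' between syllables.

Nuclei (vowels): e, u → 2 syllables.
V1 /e/ – V2 /u/: /m/ is a single consonant, so it becomes the next onset.
Result: je.mu.
Mapping each syllable to C/V: /je/ → CV, /mu/ → CV.

CV.CV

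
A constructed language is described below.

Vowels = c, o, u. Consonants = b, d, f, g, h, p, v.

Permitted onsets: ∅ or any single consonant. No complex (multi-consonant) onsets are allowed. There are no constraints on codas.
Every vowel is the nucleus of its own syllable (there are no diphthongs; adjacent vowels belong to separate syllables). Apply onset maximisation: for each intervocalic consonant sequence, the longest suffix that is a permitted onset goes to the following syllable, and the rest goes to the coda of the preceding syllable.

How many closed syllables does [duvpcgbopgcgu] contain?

Nuclei (vowels): u, c, o, c, u → 5 syllables.
σ1/σ2 boundary: /vp/ — longest licit onset from the right is /p/, leaving /v/ as coda.
σ2/σ3 boundary: /gb/ splits as /g/ + /b/ (/b/ is the longest suffix that is a licit onset).
σ3/σ4 boundary: /pg/ — longest licit onset from the right is /g/, leaving /p/ as coda.
σ4/σ5 boundary: /g/ → onset of the next syllable (single consonants are always licit onsets).
Result: duv.pcg.bop.gc.gu.
Classifying each syllable: /duv/ (closed), /pcg/ (closed), /bop/ (closed), /gc/ (open), /gu/ (open).
Closed syllables: 3.

3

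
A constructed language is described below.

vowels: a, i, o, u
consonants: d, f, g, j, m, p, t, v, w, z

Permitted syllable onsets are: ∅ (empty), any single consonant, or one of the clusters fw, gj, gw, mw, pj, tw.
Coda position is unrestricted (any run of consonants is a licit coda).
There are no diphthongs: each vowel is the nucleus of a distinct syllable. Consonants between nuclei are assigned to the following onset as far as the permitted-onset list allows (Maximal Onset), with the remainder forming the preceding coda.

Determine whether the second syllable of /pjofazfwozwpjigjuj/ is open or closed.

Nuclei (vowels): o, a, o, i, u → 5 syllables.
/o…a/ gap (V1→V2): just /f/ — single C goes to the following onset.
/a…o/ gap (V2→V3): cluster /zfw/ — the longest permitted-onset suffix is /fw/; onset = /fw/, preceding coda = /z/.
/o…i/ gap (V3→V4): cluster /zwpj/ — the longest permitted-onset suffix is /pj/; onset = /pj/, preceding coda = /zw/.
/i…u/ gap (V4→V5): /gj/ is a licit onset in full, so it all attaches to the next syllable.
So the parse is pjo.faz.fwozw.pji.gjuj.
Syllable 2 is /faz/ with coda /z/, so it is closed.

closed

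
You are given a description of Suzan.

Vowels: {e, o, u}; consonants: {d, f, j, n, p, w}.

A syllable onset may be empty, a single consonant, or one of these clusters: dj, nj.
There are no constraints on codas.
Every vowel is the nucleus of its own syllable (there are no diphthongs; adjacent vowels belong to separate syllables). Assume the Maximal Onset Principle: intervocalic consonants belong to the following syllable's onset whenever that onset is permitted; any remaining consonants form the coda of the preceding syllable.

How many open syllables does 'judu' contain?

2

The vowels are u, u — 2 nuclei, so 2 syllables.
σ1/σ2 boundary: /d/ → onset of the next syllable (single consonants are always licit onsets).
Result: ju.du.
Classifying each syllable: /ju/ (open), /du/ (open).
Open syllables: 2.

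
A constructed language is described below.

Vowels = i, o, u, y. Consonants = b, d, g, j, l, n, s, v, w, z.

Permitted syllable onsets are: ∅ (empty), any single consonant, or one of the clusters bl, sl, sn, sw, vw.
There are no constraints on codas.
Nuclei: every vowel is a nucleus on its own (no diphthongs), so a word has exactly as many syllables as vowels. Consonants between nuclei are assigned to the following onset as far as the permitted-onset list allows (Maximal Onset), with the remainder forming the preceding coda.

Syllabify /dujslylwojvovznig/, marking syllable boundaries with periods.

duj.slyl.woj.vovz.nig

Nuclei (vowels): u, y, o, o, i → 5 syllables.
V1 /u/ – V2 /y/: /jsl/ — longest licit onset from the right is /sl/, leaving /j/ as coda.
V2 /y/ – V3 /o/: /lw/ splits as /l/ + /w/ (/w/ is the longest suffix that is a licit onset).
V3 /o/ – V4 /o/: /jv/ — longest licit onset from the right is /v/, leaving /j/ as coda.
V4 /o/ – V5 /i/: /vzn/ — longest licit onset from the right is /n/, leaving /vz/ as coda.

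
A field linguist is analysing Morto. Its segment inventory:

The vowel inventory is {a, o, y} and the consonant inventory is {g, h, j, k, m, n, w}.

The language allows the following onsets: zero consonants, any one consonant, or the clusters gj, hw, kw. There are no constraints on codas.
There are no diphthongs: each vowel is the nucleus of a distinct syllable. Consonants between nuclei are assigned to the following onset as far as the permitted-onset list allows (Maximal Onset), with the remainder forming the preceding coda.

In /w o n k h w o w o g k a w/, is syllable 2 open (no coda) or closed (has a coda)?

open

The vowels are o, o, o, a — 4 nuclei, so 4 syllables.
/o…o/ gap (V1→V2): cluster /nkhw/ — the longest permitted-onset suffix is /hw/; onset = /hw/, preceding coda = /nk/.
/o…o/ gap (V2→V3): /w/ is a single consonant, so it becomes the next onset.
/o…a/ gap (V3→V4): /gk/ — longest licit onset from the right is /k/, leaving /g/ as coda.
So the parse is wonk.hwo.wog.kaw.
Syllable 2 is /hwo/; it ends in its nucleus with no coda, so it is open.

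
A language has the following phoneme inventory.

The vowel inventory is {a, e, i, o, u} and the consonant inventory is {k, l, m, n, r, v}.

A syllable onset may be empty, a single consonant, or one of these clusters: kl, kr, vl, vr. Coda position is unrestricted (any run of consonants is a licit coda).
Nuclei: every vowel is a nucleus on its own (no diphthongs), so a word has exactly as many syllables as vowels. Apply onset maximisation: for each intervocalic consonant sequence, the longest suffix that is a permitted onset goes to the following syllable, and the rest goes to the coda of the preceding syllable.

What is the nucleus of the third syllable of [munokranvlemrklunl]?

a

Vowels present: u, o, a, e, u; each is a nucleus, giving 5 syllables.
The third nucleus (vowel 3 from the left) is /a/.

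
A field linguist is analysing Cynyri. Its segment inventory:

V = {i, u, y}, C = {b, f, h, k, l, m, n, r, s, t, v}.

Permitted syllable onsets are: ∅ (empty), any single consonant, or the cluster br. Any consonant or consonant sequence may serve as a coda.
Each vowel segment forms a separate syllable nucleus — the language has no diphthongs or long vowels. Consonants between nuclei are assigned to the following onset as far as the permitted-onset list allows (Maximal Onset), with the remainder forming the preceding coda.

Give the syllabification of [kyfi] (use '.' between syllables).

ky.fi

Vowels present: y, i; each is a nucleus, giving 2 syllables.
σ1/σ2 boundary: just /f/ — single C goes to the following onset.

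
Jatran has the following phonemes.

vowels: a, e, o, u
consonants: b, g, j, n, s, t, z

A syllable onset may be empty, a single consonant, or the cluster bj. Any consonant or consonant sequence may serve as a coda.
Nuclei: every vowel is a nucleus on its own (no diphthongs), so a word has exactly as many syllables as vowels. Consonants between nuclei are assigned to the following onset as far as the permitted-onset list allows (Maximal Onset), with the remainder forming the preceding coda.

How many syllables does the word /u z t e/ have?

2

Nuclei (vowels): u, e → 2 syllables.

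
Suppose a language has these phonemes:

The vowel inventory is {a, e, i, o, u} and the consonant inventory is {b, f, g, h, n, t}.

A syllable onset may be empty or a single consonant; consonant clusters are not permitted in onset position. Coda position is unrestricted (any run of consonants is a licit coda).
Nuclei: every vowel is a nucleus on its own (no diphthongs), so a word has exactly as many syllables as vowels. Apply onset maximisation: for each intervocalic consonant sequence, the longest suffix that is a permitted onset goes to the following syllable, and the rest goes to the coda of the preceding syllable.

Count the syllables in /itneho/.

3

The vowels are i, e, o — 3 nuclei, so 3 syllables.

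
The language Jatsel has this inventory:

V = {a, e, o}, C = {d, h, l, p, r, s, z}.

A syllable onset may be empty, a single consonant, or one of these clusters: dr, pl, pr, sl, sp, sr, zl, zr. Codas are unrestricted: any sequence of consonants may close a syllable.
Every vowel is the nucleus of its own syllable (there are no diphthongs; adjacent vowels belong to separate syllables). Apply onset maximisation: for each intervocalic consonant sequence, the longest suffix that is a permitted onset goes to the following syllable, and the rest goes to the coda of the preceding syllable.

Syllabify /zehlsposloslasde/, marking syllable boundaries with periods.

zehl.spo.slo.slas.de

Nuclei (vowels): e, o, o, a, e → 5 syllables.
Between /e/ (V1) and /o/ (V2): /hlsp/; trying suffixes from longest down, /sp/ is the first permitted one, so coda /hl/ | onset /sp/.
Between /o/ (V2) and /o/ (V3): /sl/ — entire cluster is a permitted onset → onset /sl/, coda ∅.
Between /o/ (V3) and /a/ (V4): /sl/ — entire cluster is a permitted onset → onset /sl/, coda ∅.
Between /a/ (V4) and /e/ (V5): /sd/; trying suffixes from longest down, /d/ is the first permitted one, so coda /s/ | onset /d/.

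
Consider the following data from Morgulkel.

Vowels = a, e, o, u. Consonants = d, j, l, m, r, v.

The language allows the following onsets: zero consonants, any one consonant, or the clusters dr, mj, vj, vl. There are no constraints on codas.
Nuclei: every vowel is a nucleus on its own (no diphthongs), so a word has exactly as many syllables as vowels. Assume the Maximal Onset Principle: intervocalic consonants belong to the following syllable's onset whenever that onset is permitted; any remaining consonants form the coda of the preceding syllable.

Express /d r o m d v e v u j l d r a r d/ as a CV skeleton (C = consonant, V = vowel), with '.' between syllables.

CCVCC.CV.CVCC.CCVCC

Nuclei (vowels): o, e, u, a → 4 syllables.
σ1/σ2 boundary: /mdv/ — longest licit onset from the right is /v/, leaving /md/ as coda.
σ2/σ3 boundary: just /v/ — single C goes to the following onset.
σ3/σ4 boundary: /jldr/; trying suffixes from longest down, /dr/ is the first permitted one, so coda /jl/ | onset /dr/.
So the parse is dromd.ve.vujl.drard.
Mapping each syllable to C/V: /dromd/ → CCVCC, /ve/ → CV, /vujl/ → CVCC, /drard/ → CCVCC.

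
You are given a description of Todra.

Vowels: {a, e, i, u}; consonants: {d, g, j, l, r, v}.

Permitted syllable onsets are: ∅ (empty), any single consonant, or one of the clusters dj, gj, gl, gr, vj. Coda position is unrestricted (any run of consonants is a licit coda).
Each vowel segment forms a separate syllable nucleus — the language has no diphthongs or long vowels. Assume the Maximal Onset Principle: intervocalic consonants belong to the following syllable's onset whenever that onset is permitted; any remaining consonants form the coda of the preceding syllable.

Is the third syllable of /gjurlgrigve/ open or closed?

open

Vowels present: u, i, e; each is a nucleus, giving 3 syllables.
/u…i/ gap (V1→V2): /rlgr/ splits as /rl/ + /gr/ (/gr/ is the longest suffix that is a licit onset).
/i…e/ gap (V2→V3): /gv/ splits as /g/ + /v/ (/v/ is the longest suffix that is a licit onset).
Syllabification: gjurl.grig.ve.
Syllable 3 is /ve/; it ends in its nucleus with no coda, so it is open.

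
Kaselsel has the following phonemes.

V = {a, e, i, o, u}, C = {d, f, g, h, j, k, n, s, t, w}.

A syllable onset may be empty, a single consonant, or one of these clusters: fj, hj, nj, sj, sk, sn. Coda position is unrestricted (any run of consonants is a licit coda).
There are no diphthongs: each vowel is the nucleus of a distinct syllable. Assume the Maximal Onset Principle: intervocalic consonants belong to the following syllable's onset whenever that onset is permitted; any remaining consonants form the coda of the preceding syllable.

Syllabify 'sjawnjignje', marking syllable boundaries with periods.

sjaw.njig.nje

The vowels are a, i, e — 3 nuclei, so 3 syllables.
V1 /a/ – V2 /i/: cluster /wnj/ — the longest permitted-onset suffix is /nj/; onset = /nj/, preceding coda = /w/.
V2 /i/ – V3 /e/: /gnj/; trying suffixes from longest down, /nj/ is the first permitted one, so coda /g/ | onset /nj/.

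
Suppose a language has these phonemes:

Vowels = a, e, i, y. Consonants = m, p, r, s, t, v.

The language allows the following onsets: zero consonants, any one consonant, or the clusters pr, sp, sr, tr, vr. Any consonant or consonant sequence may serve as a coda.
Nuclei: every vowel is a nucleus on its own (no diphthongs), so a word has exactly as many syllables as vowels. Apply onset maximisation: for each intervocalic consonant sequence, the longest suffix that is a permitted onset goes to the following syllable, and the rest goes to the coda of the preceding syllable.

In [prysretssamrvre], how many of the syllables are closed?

2

The vowels are y, e, a, e — 4 nuclei, so 4 syllables.
V1 /y/ – V2 /e/: /sr/ — entire cluster is a permitted onset → onset /sr/, coda ∅.
V2 /e/ – V3 /a/: /tss/ splits as /ts/ + /s/ (/s/ is the longest suffix that is a licit onset).
V3 /a/ – V4 /e/: /mrvr/ splits as /mr/ + /vr/ (/vr/ is the longest suffix that is a licit onset).
Syllabification: pry.srets.samr.vre.
Classifying each syllable: /pry/ (open), /srets/ (closed), /samr/ (closed), /vre/ (open).
Closed syllables: 2.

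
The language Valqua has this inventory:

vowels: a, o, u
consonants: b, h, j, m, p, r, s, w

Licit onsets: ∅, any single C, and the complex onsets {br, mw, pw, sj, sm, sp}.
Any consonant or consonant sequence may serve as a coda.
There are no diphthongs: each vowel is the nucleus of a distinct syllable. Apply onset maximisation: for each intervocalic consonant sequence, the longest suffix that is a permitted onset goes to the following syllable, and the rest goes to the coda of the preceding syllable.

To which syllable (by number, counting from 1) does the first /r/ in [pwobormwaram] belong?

2

The vowels are o, o, a, a — 4 nuclei, so 4 syllables.
σ1/σ2 boundary: /b/ is a single consonant, so it becomes the next onset.
σ2/σ3 boundary: /rmw/ — longest licit onset from the right is /mw/, leaving /r/ as coda.
σ3/σ4 boundary: /r/ → onset of the next syllable (single consonants are always licit onsets).
So the parse is pwo.bor.mwa.ram.
The first /r/ is in the coda of syllable 2 (/bor/).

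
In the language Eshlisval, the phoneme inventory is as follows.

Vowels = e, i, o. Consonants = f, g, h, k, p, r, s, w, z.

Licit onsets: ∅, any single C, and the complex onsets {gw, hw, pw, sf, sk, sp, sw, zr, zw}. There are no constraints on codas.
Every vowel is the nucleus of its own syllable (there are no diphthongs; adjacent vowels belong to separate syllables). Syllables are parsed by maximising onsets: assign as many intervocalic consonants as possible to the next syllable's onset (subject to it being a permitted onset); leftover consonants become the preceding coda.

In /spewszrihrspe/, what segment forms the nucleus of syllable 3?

The vowels are e, i, e — 3 nuclei, so 3 syllables.
The third nucleus (vowel 3 from the left) is /e/.

e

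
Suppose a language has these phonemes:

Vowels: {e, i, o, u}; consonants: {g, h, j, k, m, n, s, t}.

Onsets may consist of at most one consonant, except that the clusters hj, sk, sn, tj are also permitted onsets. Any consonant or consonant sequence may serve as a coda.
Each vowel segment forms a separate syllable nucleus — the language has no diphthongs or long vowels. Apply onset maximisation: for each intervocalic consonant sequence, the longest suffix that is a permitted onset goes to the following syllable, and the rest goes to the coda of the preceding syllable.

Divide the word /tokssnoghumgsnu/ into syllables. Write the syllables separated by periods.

Vowels present: o, o, u, u; each is a nucleus, giving 4 syllables.
/o…o/ gap (V1→V2): /kssn/ splits as /ks/ + /sn/ (/sn/ is the longest suffix that is a licit onset).
/o…u/ gap (V2→V3): cluster /gh/ — the longest permitted-onset suffix is /h/; onset = /h/, preceding coda = /g/.
/u…u/ gap (V3→V4): /mgsn/ splits as /mg/ + /sn/ (/sn/ is the longest suffix that is a licit onset).

toks.snog.humg.snu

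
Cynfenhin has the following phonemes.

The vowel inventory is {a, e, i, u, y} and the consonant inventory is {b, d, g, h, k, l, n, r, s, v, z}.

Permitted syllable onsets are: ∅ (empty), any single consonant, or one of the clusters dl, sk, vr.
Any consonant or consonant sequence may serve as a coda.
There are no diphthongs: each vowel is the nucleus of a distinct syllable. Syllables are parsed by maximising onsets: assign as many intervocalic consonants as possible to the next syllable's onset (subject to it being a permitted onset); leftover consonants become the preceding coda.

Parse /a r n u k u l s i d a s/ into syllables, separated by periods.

ar.nu.kul.si.das

Vowels present: a, u, u, i, a; each is a nucleus, giving 5 syllables.
Between /a/ (V1) and /u/ (V2): /rn/; trying suffixes from longest down, /n/ is the first permitted one, so coda /r/ | onset /n/.
Between /u/ (V2) and /u/ (V3): /k/ is a single consonant, so it becomes the next onset.
Between /u/ (V3) and /i/ (V4): /ls/ splits as /l/ + /s/ (/s/ is the longest suffix that is a licit onset).
Between /i/ (V4) and /a/ (V5): /d/ → onset of the next syllable (single consonants are always licit onsets).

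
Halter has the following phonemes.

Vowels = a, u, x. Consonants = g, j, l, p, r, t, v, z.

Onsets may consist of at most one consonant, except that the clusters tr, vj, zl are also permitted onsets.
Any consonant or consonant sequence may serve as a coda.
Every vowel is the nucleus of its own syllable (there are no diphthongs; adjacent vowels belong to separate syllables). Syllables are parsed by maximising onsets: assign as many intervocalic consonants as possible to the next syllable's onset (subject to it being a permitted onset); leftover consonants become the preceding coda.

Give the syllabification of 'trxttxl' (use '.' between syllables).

The vowels are x, x — 2 nuclei, so 2 syllables.
V1 /x/ – V2 /x/: cluster /tt/ — the longest permitted-onset suffix is /t/; onset = /t/, preceding coda = /t/.

trxt.txl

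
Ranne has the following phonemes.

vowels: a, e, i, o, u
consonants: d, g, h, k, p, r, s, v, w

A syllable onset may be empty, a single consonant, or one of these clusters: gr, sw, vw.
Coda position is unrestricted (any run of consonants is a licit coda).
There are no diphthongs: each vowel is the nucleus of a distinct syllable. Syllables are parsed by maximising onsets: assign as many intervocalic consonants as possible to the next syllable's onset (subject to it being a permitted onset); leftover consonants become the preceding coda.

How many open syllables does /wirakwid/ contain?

Nuclei (vowels): i, a, i → 3 syllables.
σ1/σ2 boundary: /r/ → onset of the next syllable (single consonants are always licit onsets).
σ2/σ3 boundary: /kw/; trying suffixes from longest down, /w/ is the first permitted one, so coda /k/ | onset /w/.
Putting it together: wi.rak.wid.
Classifying each syllable: /wi/ (open), /rak/ (closed), /wid/ (closed).
Open syllables: 1.

1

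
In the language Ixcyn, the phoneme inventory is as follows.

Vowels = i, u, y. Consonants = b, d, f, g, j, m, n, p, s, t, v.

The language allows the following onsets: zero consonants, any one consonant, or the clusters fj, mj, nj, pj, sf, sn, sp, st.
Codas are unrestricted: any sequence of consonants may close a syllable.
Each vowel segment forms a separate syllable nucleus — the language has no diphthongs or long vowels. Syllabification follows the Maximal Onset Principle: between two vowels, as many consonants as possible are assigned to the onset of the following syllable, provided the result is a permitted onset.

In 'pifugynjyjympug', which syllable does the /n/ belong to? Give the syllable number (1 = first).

4

The vowels are i, u, y, y, y, u — 6 nuclei, so 6 syllables.
Between /i/ (V1) and /u/ (V2): /f/ is a single consonant, so it becomes the next onset.
Between /u/ (V2) and /y/ (V3): /g/ → onset of the next syllable (single consonants are always licit onsets).
Between /y/ (V3) and /y/ (V4): /nj/ — entire cluster is a permitted onset → onset /nj/, coda ∅.
Between /y/ (V4) and /y/ (V5): /j/ is a single consonant, so it becomes the next onset.
Between /y/ (V5) and /u/ (V6): /mp/; trying suffixes from longest down, /p/ is the first permitted one, so coda /m/ | onset /p/.
Putting it together: pi.fu.gy.njy.jym.pug.
The /n/ is in the onset of syllable 4 (/njy/).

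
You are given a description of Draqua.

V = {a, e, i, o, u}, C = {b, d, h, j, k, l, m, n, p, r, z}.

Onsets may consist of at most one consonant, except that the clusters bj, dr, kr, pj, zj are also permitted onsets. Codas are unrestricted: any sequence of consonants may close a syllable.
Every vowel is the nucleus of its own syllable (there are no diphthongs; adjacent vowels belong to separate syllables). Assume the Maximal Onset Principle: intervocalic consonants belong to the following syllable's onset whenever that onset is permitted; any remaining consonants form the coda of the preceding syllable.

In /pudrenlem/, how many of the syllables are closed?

2

The vowels are u, e, e — 3 nuclei, so 3 syllables.
σ1/σ2 boundary: cluster /dr/ — /dr/ is itself a permitted onset, so the whole cluster goes right; preceding coda = ∅.
σ2/σ3 boundary: /nl/ — longest licit onset from the right is /l/, leaving /n/ as coda.
Syllabification: pu.dren.lem.
Classifying each syllable: /pu/ (open), /dren/ (closed), /lem/ (closed).
Closed syllables: 2.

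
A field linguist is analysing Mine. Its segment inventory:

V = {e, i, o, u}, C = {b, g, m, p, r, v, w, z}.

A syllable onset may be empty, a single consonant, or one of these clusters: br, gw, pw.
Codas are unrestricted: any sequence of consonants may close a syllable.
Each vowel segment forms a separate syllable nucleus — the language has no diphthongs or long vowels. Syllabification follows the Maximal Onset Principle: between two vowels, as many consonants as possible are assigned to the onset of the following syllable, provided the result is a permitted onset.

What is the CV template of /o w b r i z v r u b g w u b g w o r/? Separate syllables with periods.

VC.CCVCC.CVC.CCVC.CCVC

Vowels present: o, i, u, u, o; each is a nucleus, giving 5 syllables.
σ1/σ2 boundary: /wbr/ — longest licit onset from the right is /br/, leaving /w/ as coda.
σ2/σ3 boundary: /zvr/; trying suffixes from longest down, /r/ is the first permitted one, so coda /zv/ | onset /r/.
σ3/σ4 boundary: cluster /bgw/ — the longest permitted-onset suffix is /gw/; onset = /gw/, preceding coda = /b/.
σ4/σ5 boundary: /bgw/ — longest licit onset from the right is /gw/, leaving /b/ as coda.
So the parse is ow.brizv.rub.gwub.gwor.
Mapping each syllable to C/V: /ow/ → VC, /brizv/ → CCVCC, /rub/ → CVC, /gwub/ → CCVC, /gwor/ → CCVC.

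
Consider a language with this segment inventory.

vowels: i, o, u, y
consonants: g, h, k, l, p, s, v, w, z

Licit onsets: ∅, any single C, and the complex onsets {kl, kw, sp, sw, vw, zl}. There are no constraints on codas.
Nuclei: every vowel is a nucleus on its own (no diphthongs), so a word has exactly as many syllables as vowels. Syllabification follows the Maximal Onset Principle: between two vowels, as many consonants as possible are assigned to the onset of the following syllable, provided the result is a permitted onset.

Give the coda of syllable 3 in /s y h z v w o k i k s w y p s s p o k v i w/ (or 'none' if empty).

k

Nuclei (vowels): y, o, i, y, o, i → 6 syllables.
V1 /y/ – V2 /o/: /hzvw/ splits as /hz/ + /vw/ (/vw/ is the longest suffix that is a licit onset).
V2 /o/ – V3 /i/: /k/ is a single consonant, so it becomes the next onset.
V3 /i/ – V4 /y/: /ksw/ splits as /k/ + /sw/ (/sw/ is the longest suffix that is a licit onset).
V4 /y/ – V5 /o/: /pssp/ splits as /ps/ + /sp/ (/sp/ is the longest suffix that is a licit onset).
V5 /o/ – V6 /i/: /kv/; trying suffixes from longest down, /v/ is the first permitted one, so coda /k/ | onset /v/.
Putting it together: syhz.vwo.kik.swyps.spok.viw.
Syllable 3 is /kik/: onset /k/, nucleus /i/, coda /k/.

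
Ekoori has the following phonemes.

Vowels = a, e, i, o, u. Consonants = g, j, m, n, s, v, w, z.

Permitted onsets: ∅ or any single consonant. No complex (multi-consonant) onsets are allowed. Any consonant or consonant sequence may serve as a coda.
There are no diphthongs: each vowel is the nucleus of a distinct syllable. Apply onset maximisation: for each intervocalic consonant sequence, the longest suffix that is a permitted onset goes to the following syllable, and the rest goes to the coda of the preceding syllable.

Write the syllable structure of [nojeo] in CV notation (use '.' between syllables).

CV.CV.V

Vowels present: o, e, o; each is a nucleus, giving 3 syllables.
σ1/σ2 boundary: /j/ → onset of the next syllable (single consonants are always licit onsets).
σ2/σ3 boundary: nothing intervenes; syllable break is V.V.
Putting it together: no.je.o.
Mapping each syllable to C/V: /no/ → CV, /je/ → CV, /o/ → V.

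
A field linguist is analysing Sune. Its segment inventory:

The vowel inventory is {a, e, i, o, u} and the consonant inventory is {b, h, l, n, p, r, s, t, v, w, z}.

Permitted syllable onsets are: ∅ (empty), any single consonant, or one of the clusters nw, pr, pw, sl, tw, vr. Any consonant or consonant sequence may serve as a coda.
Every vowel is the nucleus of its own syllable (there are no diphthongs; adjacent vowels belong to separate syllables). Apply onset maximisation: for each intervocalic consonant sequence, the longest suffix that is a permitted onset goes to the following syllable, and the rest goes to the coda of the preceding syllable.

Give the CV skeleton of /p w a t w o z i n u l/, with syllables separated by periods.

CCV.CCV.CV.CVC

Nuclei (vowels): a, o, i, u → 4 syllables.
Between /a/ (V1) and /o/ (V2): /tw/ — entire cluster is a permitted onset → onset /tw/, coda ∅.
Between /o/ (V2) and /i/ (V3): /z/ → onset of the next syllable (single consonants are always licit onsets).
Between /i/ (V3) and /u/ (V4): just /n/ — single C goes to the following onset.
Result: pwa.two.zi.nul.
Mapping each syllable to C/V: /pwa/ → CCV, /two/ → CCV, /zi/ → CV, /nul/ → CVC.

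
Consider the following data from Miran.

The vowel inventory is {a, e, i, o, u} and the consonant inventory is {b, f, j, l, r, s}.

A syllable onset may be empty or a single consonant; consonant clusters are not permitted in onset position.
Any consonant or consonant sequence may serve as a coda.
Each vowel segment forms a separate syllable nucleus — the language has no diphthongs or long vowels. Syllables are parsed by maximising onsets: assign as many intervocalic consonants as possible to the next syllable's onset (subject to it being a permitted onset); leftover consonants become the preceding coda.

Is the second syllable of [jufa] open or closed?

Vowels present: u, a; each is a nucleus, giving 2 syllables.
Between /u/ (V1) and /a/ (V2): just /f/ — single C goes to the following onset.
Putting it together: ju.fa.
Syllable 2 is /fa/; it ends in its nucleus with no coda, so it is open.

open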